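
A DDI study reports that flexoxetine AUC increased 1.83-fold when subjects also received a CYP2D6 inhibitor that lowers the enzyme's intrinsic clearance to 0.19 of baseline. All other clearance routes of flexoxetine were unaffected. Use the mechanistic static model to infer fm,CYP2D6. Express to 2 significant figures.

Call the CYP2D6 fraction fm. After the interaction, CL_new/CL_old = fm × 0.19 + (1 − fm).
AUC ratio = 1 / (new CL fraction), so new CL fraction = 1 / 1.83 = 0.5464.
fm × 0.19 + 1 − fm = 0.5464  ⇒  fm × (0.19 − 1) = −0.4536  ⇒  fm = 0.56.

0.56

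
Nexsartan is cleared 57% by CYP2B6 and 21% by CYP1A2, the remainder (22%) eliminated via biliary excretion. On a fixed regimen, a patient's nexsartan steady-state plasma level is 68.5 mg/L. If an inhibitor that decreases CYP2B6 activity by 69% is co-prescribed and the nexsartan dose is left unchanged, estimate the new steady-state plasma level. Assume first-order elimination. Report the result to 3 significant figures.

The CYP2B6 pathway (57% of clearance) drops to 0.31× activity: 0.57 × 0.31 = 0.1767.
CYP1A2 (21%) and the residual 22% are unaffected.
CL_new/CL_old = 0.1767 + 0.21 + 0.22 = 0.6067.
New steady-state plasma level = baseline ÷ relative clearance = 68.5 / 0.6067 = 113 mg/L.

113 mg/L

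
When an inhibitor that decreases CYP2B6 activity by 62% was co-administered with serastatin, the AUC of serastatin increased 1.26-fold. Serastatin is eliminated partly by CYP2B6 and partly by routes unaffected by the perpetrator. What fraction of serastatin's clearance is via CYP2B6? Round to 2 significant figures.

CL'/CL = 1 / 1.26 = 0.7937
0.38·fm + (1 − fm) = 0.7937
fm = (0.7937 − 1) / (0.38 − 1) = 0.33

0.33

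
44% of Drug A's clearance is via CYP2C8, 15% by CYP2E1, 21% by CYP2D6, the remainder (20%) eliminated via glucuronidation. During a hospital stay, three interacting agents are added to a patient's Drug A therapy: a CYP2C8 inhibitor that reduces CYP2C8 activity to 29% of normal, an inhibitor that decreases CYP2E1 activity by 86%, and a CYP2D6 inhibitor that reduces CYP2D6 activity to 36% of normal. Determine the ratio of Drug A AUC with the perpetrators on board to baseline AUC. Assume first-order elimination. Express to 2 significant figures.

2.4

The CYP2C8 pathway (44% of clearance) is reduced to 0.29× activity: 0.44 × 0.29 = 0.1276.
The CYP2E1 pathway (15% of clearance) falls to 0.14× activity: 0.15 × 0.14 = 0.021.
The CYP2D6 pathway (21% of clearance) falls to 0.36× activity: 0.21 × 0.36 = 0.0756.
The remaining 20% of clearance is unaffected.
Relative clearance = 0.1276 + 0.021 + 0.0756 + 0.2 = 0.4242.
Because AUC varies inversely with clearance, the combined effect is 1 / 0.4242 = 2.4.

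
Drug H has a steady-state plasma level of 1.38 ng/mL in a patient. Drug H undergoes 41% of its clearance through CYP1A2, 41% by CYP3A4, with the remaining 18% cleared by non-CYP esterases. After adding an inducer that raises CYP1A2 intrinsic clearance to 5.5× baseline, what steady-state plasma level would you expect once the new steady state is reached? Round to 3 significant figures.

CYP1A2: 0.41 × 5.5 = 2.255
CYP3A4: 0.41 (unchanged)
Other: 0.18 (unchanged)
CL_new/CL_old = 2.255 + 0.41 + 0.18 = 2.845.
New steady-state plasma level = baseline ÷ relative clearance = 1.38 / 2.845 = 0.485 ng/mL.

0.485 ng/mL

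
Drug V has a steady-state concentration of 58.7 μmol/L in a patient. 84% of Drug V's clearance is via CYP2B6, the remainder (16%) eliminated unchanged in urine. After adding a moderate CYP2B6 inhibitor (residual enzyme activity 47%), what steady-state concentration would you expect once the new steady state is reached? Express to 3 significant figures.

CYP2B6: 0.84 × 0.47 = 0.3948
Other: 0.16 (unchanged)
Relative clearance = 0.3948 + 0.16 = 0.5548.
Steady-state concentration ∝ 1/CL, so new value = 58.7 / 0.5548 = 106 μmol/L.

106 μmol/L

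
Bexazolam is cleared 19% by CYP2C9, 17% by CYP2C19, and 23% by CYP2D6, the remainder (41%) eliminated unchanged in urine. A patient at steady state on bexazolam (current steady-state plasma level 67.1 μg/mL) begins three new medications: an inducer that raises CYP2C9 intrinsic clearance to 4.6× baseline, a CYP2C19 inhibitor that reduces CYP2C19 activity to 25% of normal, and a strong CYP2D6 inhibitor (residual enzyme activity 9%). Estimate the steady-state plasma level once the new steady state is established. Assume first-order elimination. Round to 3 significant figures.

CYP2C9: 0.19 × 4.6 = 0.874
CYP2C19: 0.17 × 0.25 = 0.0425
CYP2D6: 0.23 × 0.09 = 0.0207
Other: 0.41 (unchanged)
New clearance relative to baseline: 0.874 + 0.0425 + 0.0207 + 0.41 = 1.3472.
New steady-state plasma level = 67.1 / 1.3472 = 49.8 μg/mL (concentration scales inversely with clearance).

49.8 μg/mL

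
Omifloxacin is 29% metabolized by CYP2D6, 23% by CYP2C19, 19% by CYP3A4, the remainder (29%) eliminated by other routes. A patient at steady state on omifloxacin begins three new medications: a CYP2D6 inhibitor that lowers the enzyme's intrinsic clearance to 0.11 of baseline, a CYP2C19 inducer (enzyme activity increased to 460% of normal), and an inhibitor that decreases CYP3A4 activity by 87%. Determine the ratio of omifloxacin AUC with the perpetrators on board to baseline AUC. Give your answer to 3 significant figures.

0.712

CYP2D6: 0.29 × 0.11 = 0.0319
CYP2C19: 0.23 × 4.6 = 1.058
CYP3A4: 0.19 × 0.13 = 0.0247
Other: 0.29 (unchanged)
New clearance relative to baseline: 0.0319 + 1.058 + 0.0247 + 0.29 = 1.4046.
Net AUC ratio = 1 / 1.4046 = 0.712.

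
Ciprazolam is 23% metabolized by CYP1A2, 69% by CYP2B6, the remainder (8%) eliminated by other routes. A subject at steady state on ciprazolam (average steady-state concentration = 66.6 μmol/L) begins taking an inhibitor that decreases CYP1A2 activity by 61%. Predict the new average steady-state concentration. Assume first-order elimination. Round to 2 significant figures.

77 μmol/L

CYP1A2: 0.23 × 0.39 = 0.0897
CYP2B6: 0.69 (unchanged)
Other: 0.08 (unchanged)
Relative clearance = 0.0897 + 0.69 + 0.08 = 0.8597.
New average steady-state concentration = baseline ÷ relative clearance = 66.6 / 0.8597 = 77 μmol/L.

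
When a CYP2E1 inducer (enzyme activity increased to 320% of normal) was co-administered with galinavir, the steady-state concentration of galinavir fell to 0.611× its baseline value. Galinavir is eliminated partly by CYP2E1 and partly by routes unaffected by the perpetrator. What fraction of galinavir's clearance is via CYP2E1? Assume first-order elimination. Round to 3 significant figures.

0.289

Let x = fm,CYP2E1. Because steady-state concentration ∝ 1/CL, relative clearance rose to 1/0.611 = 1.637.
Only the CYP2E1 route changed, so 1.637 = x·3.2 + (1 − x), giving x = 0.289.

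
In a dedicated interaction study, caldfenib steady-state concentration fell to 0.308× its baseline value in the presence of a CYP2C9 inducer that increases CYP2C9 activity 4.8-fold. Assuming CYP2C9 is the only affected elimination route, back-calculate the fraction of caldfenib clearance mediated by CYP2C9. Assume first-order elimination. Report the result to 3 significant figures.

Let fm be the CYP2C9 fraction. New clearance relative to baseline = fm × 4.8 + (1 − fm).
Steady-state concentration ratio = 1 / (new CL fraction), so new CL fraction = 1 / 0.308 = 3.247.
fm × 4.8 + 1 − fm = 3.247  ⇒  fm × (4.8 − 1) = 2.247  ⇒  fm = 0.591.

0.591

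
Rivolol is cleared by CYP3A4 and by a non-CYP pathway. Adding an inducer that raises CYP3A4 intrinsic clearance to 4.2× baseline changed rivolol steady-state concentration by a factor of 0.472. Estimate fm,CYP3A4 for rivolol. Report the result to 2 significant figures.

Let fm be the CYP3A4 fraction. New clearance relative to baseline = fm × 4.2 + (1 − fm).
Steady-state concentration ratio = 1 / (new CL fraction), so new CL fraction = 1 / 0.472 = 2.119.
fm × 4.2 + 1 − fm = 2.119  ⇒  fm × (4.2 − 1) = 1.119  ⇒  fm = 0.35.

0.35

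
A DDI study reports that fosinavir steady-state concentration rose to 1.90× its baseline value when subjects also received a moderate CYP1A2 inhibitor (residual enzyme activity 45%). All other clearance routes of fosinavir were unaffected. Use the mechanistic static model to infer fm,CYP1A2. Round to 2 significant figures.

0.86

Write x for the fraction cleared via CYP1A2. The observed steady-state concentration change means clearance fell to 1/1.90 = 0.5263 of baseline.
Only the CYP1A2 route changed, so 0.5263 = x·0.45 + (1 − x), giving x = 0.86.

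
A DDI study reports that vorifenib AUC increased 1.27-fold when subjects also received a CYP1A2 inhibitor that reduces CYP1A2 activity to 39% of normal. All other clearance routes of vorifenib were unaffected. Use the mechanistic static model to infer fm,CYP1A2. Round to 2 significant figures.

CL'/CL = 1 / 1.27 = 0.7874
0.39·fm + (1 − fm) = 0.7874
fm = (0.7874 − 1) / (0.39 − 1) = 0.35

0.35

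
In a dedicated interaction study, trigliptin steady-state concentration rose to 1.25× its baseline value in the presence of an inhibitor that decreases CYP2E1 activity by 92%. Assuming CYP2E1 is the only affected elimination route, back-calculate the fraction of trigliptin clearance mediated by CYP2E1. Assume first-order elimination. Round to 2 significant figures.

0.22

Call the CYP2E1 fraction fm. After the interaction, CL_new/CL_old = fm × 0.08 + (1 − fm).
Steady-state concentration ratio = 1 / (new CL fraction), so new CL fraction = 1 / 1.25 = 0.8.
fm × 0.08 + 1 − fm = 0.8  ⇒  fm × (0.08 − 1) = −0.2  ⇒  fm = 0.22.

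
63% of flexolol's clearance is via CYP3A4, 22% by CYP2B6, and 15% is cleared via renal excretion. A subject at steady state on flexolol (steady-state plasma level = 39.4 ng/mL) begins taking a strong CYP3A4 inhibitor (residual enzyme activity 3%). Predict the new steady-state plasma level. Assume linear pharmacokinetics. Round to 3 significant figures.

101 ng/mL

The CYP3A4 pathway (63% of clearance) falls to 0.03× activity: 0.63 × 0.03 = 0.0189.
CYP2B6 (22%) and the residual 15% are unaffected.
Relative clearance = 0.0189 + 0.22 + 0.15 = 0.3889.
Steady-state plasma level ∝ 1/CL, so new value = 39.4 / 0.3889 = 101 ng/mL.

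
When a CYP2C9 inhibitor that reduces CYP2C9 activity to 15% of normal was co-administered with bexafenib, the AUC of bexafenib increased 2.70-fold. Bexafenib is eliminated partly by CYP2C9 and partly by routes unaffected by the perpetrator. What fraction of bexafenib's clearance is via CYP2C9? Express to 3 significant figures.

CL'/CL = 1 / 2.70 = 0.3704
0.15·fm + (1 − fm) = 0.3704
fm = (0.3704 − 1) / (0.15 − 1) = 0.741

0.741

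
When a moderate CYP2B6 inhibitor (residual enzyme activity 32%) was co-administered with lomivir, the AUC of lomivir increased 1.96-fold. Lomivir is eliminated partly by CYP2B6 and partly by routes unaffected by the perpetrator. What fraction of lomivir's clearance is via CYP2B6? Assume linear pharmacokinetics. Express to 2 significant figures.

0.72

CL'/CL = 1 / 1.96 = 0.5102
0.32·fm + (1 − fm) = 0.5102
fm = (0.5102 − 1) / (0.32 − 1) = 0.72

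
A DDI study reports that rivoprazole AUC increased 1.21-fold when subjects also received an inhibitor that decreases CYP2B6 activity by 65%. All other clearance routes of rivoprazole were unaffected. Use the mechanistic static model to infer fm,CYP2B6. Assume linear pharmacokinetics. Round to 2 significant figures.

Write x for the fraction cleared via CYP2B6. The observed AUC change means clearance fell to 1/1.21 = 0.8264 of baseline.
Setting x·0.35 + (1 − x) = 0.8264 and solving: x = (0.8264 − 1)/(0.35 − 1) = 0.27.

0.27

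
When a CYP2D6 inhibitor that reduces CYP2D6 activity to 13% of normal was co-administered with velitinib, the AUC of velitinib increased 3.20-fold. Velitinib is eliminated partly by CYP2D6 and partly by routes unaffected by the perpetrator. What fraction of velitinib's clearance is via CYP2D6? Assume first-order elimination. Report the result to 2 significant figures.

0.79

Write x for the fraction cleared via CYP2D6. The observed AUC change means clearance fell to 1/3.20 = 0.3125 of baseline.
Only the CYP2D6 route changed, so 0.3125 = x·0.13 + (1 − x), giving x = 0.79.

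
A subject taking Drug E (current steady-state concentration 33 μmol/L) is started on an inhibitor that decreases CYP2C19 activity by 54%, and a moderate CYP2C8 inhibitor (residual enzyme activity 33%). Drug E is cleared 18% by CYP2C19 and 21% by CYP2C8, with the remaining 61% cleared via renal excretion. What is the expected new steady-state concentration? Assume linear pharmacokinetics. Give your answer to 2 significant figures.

43 μmol/L

CYP2C19: 0.18 × 0.46 = 0.0828
CYP2C8: 0.21 × 0.33 = 0.0693
Other: 0.61 (unchanged)
Relative clearance = 0.0828 + 0.0693 + 0.61 = 0.7621.
Steady-state concentration ∝ 1/CL: new value = 33 / 0.7621 = 43 μmol/L.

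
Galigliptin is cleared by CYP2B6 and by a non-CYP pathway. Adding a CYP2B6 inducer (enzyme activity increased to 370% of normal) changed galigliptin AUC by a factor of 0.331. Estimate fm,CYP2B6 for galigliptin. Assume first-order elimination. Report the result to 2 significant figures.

Write x for the fraction cleared via CYP2B6. The observed AUC change means clearance rose to 1/0.331 = 3.021 of baseline.
Only the CYP2B6 route changed, so 3.021 = x·3.7 + (1 − x), giving x = 0.75.

0.75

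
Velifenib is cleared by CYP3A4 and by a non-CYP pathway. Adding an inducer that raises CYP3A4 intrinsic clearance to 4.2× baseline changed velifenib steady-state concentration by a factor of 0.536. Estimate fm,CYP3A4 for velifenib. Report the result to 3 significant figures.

CL'/CL = 1 / 0.536 = 1.866
4.2·fm + (1 − fm) = 1.866
fm = (1.866 − 1) / (4.2 − 1) = 0.271

0.271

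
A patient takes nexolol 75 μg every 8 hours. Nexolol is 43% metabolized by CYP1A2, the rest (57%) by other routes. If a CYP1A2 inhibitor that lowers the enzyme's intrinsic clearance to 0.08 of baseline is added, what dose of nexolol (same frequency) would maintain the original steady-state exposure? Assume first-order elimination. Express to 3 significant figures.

The CYP1A2 pathway (43% of clearance) is reduced to 0.08× activity: 0.43 × 0.08 = 0.0344.
The remaining 57% of clearance is unaffected.
New clearance relative to baseline: 0.0344 + 0.57 = 0.6044.
Css,avg = (dose rate)/CL, so holding Css fixed requires dose ∝ CL: 75 × 0.6044 = 45.3 μg.

45.3 μg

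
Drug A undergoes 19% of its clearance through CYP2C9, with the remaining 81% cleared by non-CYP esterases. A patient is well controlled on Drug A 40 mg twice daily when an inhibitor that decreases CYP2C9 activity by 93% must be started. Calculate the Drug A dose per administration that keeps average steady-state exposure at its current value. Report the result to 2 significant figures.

CYP2C9: 0.19 × 0.07 = 0.0133
Other: 0.81 (unchanged)
CL_new/CL_old = 0.0133 + 0.81 = 0.8233.
Exposure is unchanged when dose changes in proportion to clearance. New dose = 40 mg × 0.8233 = 33 mg.

33 mg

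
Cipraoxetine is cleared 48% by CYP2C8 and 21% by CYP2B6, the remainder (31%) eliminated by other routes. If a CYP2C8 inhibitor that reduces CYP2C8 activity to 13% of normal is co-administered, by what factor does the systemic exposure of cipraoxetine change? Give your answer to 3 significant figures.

1.72

CYP2C8: 0.48 × 0.13 = 0.0624
CYP2B6: 0.21 (unchanged)
Other: 0.31 (unchanged)
New clearance relative to baseline: 0.0624 + 0.21 + 0.31 = 0.5824.
Systemic exposure is inversely proportional to clearance, so the fold-change is 1 / 0.5824 = 1.72.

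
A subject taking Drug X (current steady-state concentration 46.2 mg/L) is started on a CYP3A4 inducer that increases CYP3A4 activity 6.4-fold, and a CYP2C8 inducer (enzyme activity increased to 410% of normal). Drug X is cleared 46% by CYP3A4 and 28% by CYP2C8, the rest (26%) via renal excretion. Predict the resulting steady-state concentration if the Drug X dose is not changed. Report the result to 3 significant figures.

10.6 mg/L

CYP3A4: 0.46 × 6.4 = 2.944
CYP2C8: 0.28 × 4.1 = 1.148
Other: 0.26 (unchanged)
CL_new/CL_old = 2.944 + 1.148 + 0.26 = 4.352.
Dividing the baseline by the relative clearance: 46.2 / 4.352 = 10.6 mg/L.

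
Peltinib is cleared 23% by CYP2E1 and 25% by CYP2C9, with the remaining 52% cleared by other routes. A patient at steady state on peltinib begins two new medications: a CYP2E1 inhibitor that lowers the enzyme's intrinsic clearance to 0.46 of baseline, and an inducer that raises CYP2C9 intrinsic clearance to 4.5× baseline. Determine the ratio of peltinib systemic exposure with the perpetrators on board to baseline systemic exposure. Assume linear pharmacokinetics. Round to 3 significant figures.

The CYP2E1 pathway (23% of clearance) falls to 0.46× activity: 0.23 × 0.46 = 0.1058.
The CYP2C9 pathway (25% of clearance) is boosted to 4.5× activity: 0.25 × 4.5 = 1.125.
The remaining 52% of clearance is unaffected.
New clearance relative to baseline: 0.1058 + 1.125 + 0.52 = 1.7508.
Net systemic exposure ratio = 1 / 1.7508 = 0.571.

0.571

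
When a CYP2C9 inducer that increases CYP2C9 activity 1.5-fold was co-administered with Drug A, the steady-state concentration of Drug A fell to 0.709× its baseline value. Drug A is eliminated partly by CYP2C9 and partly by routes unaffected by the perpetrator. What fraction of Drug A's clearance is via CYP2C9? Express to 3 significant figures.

0.821

CL'/CL = 1 / 0.709 = 1.41
1.5·fm + (1 − fm) = 1.41
fm = (1.41 − 1) / (1.5 − 1) = 0.821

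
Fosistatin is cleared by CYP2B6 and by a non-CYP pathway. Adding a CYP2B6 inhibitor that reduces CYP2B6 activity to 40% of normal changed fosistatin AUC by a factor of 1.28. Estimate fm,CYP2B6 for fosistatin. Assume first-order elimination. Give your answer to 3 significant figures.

Call the CYP2B6 fraction fm. After the interaction, CL_new/CL_old = fm × 0.4 + (1 − fm).
AUC ratio = 1 / (new CL fraction), so new CL fraction = 1 / 1.28 = 0.7812.
fm × 0.4 + 1 − fm = 0.7812  ⇒  fm × (0.4 − 1) = −0.2188  ⇒  fm = 0.365.

0.365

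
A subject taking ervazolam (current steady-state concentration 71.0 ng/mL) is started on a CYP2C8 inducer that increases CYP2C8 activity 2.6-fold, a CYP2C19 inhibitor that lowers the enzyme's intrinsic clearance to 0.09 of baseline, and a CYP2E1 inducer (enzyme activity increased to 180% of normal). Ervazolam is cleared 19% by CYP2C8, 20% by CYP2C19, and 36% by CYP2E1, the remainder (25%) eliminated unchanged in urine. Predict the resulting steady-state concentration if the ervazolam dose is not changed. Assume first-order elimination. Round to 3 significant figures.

The CYP2C8 pathway (19% of clearance) increases to 2.6× activity: 0.19 × 2.6 = 0.494.
The CYP2C19 pathway (20% of clearance) falls to 0.09× activity: 0.2 × 0.09 = 0.018.
The CYP2E1 pathway (36% of clearance) increases to 1.8× activity: 0.36 × 1.8 = 0.648.
The remaining 25% of clearance is unaffected.
CL_new/CL_old = 0.494 + 0.018 + 0.648 + 0.25 = 1.41.
Steady-state concentration ∝ 1/CL: new value = 71.0 / 1.41 = 50.4 ng/mL.

50.4 ng/mL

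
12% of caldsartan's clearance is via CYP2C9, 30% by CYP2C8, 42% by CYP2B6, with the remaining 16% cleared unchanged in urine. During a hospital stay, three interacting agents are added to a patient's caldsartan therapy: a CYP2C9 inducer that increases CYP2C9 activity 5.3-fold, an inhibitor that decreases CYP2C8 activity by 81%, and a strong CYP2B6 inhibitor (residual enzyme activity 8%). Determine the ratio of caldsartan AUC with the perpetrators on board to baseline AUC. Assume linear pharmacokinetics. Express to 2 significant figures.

The CYP2C9 pathway (12% of clearance) rises to 5.3× activity: 0.12 × 5.3 = 0.636.
The CYP2C8 pathway (30% of clearance) is reduced to 0.19× activity: 0.3 × 0.19 = 0.057.
The CYP2B6 pathway (42% of clearance) falls to 0.08× activity: 0.42 × 0.08 = 0.0336.
Non-CYP routes (16%) are unchanged.
CL_new/CL_old = 0.636 + 0.057 + 0.0336 + 0.16 = 0.8866.
Net AUC ratio = 1 / 0.8866 = 1.1.

1.1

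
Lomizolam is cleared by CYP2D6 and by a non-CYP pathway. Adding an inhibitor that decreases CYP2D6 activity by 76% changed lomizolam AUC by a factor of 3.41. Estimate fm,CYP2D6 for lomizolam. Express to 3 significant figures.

0.930

Write x for the fraction cleared via CYP2D6. The observed AUC change means clearance fell to 1/3.41 = 0.2933 of baseline.
Setting x·0.24 + (1 − x) = 0.2933 and solving: x = (0.2933 − 1)/(0.24 − 1) = 0.930.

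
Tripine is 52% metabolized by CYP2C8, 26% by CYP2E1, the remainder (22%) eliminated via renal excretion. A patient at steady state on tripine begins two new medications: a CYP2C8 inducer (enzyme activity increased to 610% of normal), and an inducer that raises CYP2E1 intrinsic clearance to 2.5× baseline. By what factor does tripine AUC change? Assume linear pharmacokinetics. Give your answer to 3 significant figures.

CYP2C8: 0.52 × 6.1 = 3.172
CYP2E1: 0.26 × 2.5 = 0.65
Other: 0.22 (unchanged)
Relative clearance = 3.172 + 0.65 + 0.22 = 4.042.
Because AUC varies inversely with clearance, the combined effect is 1 / 4.042 = 0.247.

0.247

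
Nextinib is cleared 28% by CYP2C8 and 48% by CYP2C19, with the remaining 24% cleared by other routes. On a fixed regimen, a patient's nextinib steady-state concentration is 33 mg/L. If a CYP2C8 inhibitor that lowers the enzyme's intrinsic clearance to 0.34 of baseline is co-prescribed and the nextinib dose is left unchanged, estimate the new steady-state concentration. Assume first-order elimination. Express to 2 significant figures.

CYP2C8: 0.28 × 0.34 = 0.0952
CYP2C19: 0.48 (unchanged)
Other: 0.24 (unchanged)
New clearance relative to baseline: 0.0952 + 0.48 + 0.24 = 0.8152.
With dosing unchanged, steady-state concentration scales as 1/CL: 33 / 0.8152 = 40 mg/L.

40 mg/L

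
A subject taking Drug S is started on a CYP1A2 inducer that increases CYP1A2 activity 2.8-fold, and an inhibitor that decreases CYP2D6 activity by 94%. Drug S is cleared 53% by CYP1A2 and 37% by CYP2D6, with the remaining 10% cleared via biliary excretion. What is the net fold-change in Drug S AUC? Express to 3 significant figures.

0.623

The CYP1A2 pathway (53% of clearance) increases to 2.8× activity: 0.53 × 2.8 = 1.484.
The CYP2D6 pathway (37% of clearance) falls to 0.06× activity: 0.37 × 0.06 = 0.0222.
The remaining 10% of clearance is unaffected.
Relative clearance = 1.484 + 0.0222 + 0.1 = 1.6062.
AUC ∝ 1/CL: fold-change = 1 / 1.6062 = 0.623.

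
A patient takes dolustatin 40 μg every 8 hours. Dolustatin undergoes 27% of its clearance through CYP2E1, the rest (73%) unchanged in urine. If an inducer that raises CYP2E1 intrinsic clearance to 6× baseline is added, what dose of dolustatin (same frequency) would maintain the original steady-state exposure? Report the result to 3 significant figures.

94.0 μg

The CYP2E1 pathway (27% of clearance) increases to 6× activity: 0.27 × 6 = 1.62.
The remaining 73% of clearance is unaffected.
Relative clearance = 1.62 + 0.73 = 2.35.
Css,avg = (dose rate)/CL, so holding Css fixed requires dose ∝ CL: 40 × 2.35 = 94.0 μg.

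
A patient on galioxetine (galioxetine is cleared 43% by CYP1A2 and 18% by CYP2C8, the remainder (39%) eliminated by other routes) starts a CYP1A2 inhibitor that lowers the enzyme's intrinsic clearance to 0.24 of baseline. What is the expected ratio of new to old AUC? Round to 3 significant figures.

1.49

The CYP1A2 pathway (43% of clearance) drops to 0.24× activity: 0.43 × 0.24 = 0.1032.
CYP2C8 (18%) and the residual 39% are unaffected.
New clearance relative to baseline: 0.1032 + 0.18 + 0.39 = 0.6732.
AUC is inversely proportional to clearance, so the fold-change is 1 / 0.6732 = 1.49.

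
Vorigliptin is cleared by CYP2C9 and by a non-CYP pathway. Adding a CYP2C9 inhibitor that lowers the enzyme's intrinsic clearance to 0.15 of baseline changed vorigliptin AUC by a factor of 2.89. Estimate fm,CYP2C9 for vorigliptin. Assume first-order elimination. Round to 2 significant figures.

Write x for the fraction cleared via CYP2C9. The observed AUC change means clearance fell to 1/2.89 = 0.346 of baseline.
Only the CYP2C9 route changed, so 0.346 = x·0.15 + (1 − x), giving x = 0.77.

0.77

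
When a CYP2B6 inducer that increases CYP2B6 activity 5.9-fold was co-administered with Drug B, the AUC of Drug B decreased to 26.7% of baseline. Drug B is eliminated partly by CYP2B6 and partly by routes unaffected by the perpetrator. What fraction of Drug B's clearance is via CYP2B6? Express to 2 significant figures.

0.56

CL'/CL = 1 / 0.267 = 3.745
5.9·fm + (1 − fm) = 3.745
fm = (3.745 − 1) / (5.9 − 1) = 0.56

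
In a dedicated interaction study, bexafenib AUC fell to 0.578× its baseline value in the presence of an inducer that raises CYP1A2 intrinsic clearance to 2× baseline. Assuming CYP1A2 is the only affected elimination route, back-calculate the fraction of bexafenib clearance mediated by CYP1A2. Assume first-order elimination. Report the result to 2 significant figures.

CL'/CL = 1 / 0.578 = 1.73
2·fm + (1 − fm) = 1.73
fm = (1.73 − 1) / (2 − 1) = 0.73

0.73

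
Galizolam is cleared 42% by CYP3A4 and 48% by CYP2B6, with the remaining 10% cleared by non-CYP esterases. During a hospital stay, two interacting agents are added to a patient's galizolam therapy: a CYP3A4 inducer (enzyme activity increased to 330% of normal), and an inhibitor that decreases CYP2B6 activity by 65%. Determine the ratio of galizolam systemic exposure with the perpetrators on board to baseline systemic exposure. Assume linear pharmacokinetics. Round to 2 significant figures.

0.60

The CYP3A4 pathway (42% of clearance) increases to 3.3× activity: 0.42 × 3.3 = 1.386.
The CYP2B6 pathway (48% of clearance) falls to 0.35× activity: 0.48 × 0.35 = 0.168.
Non-CYP routes (10%) are unchanged.
Relative clearance = 1.386 + 0.168 + 0.1 = 1.654.
Systemic exposure ∝ 1/CL: fold-change = 1 / 1.654 = 0.60.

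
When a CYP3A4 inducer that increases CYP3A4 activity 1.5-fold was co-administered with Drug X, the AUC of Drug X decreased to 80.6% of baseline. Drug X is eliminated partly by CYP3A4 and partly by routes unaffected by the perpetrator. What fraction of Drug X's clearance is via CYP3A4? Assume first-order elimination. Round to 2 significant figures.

0.48

Write x for the fraction cleared via CYP3A4. The observed AUC change means clearance rose to 1/0.806 = 1.241 of baseline.
Only the CYP3A4 route changed, so 1.241 = x·1.5 + (1 − x), giving x = 0.48.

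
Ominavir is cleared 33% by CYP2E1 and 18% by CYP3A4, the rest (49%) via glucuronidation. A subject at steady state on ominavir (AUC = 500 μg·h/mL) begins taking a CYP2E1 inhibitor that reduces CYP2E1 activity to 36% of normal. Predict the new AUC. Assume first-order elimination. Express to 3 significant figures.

634 μg·h/mL

The CYP2E1 pathway (33% of clearance) drops to 0.36× activity: 0.33 × 0.36 = 0.1188.
CYP3A4 (18%) and the residual 49% are unaffected.
Relative clearance = 0.1188 + 0.18 + 0.49 = 0.7888.
New AUC = baseline ÷ relative clearance = 500 / 0.7888 = 634 μg·h/mL.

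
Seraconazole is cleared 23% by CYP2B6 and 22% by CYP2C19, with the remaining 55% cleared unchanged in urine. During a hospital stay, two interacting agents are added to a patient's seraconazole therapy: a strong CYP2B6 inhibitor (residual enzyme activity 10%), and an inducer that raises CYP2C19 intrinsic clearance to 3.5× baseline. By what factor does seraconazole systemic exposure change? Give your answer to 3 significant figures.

CYP2B6: 0.23 × 0.1 = 0.023
CYP2C19: 0.22 × 3.5 = 0.77
Other: 0.55 (unchanged)
Relative clearance = 0.023 + 0.77 + 0.55 = 1.343.
Because systemic exposure varies inversely with clearance, the combined effect is 1 / 1.343 = 0.745.

0.745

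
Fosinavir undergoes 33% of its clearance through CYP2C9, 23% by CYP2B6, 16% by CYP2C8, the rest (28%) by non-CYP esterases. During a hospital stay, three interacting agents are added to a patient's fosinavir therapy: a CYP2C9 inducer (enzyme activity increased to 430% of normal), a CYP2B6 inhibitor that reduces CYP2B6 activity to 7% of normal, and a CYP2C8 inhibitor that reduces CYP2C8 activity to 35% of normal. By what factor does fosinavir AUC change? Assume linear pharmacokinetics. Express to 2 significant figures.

The CYP2C9 pathway (33% of clearance) is boosted to 4.3× activity: 0.33 × 4.3 = 1.419.
The CYP2B6 pathway (23% of clearance) drops to 0.07× activity: 0.23 × 0.07 = 0.0161.
The CYP2C8 pathway (16% of clearance) falls to 0.35× activity: 0.16 × 0.35 = 0.056.
Non-CYP routes (28%) are unchanged.
CL_new/CL_old = 1.419 + 0.0161 + 0.056 + 0.28 = 1.7711.
Net AUC ratio = 1 / 1.7711 = 0.56.

0.56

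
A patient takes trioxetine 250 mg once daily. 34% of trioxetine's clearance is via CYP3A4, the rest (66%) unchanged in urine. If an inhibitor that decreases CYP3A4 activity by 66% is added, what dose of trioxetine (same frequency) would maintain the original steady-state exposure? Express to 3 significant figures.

194 mg

The CYP3A4 pathway (34% of clearance) falls to 0.34× activity: 0.34 × 0.34 = 0.1156.
The remaining 66% of clearance is unaffected.
New clearance relative to baseline: 0.1156 + 0.66 = 0.7756.
Exposure is unchanged when dose changes in proportion to clearance. New dose = 250 mg × 0.7756 = 194 mg.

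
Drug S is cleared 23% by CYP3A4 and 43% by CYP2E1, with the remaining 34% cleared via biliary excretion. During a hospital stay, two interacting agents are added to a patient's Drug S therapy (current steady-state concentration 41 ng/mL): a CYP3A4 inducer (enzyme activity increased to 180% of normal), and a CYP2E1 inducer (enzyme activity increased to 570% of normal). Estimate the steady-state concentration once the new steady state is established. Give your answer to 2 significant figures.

13 ng/mL

The CYP3A4 pathway (23% of clearance) rises to 1.8× activity: 0.23 × 1.8 = 0.414.
The CYP2E1 pathway (43% of clearance) increases to 5.7× activity: 0.43 × 5.7 = 2.451.
Non-CYP routes (34%) are unchanged.
Relative clearance = 0.414 + 2.451 + 0.34 = 3.205.
Dividing the baseline by the relative clearance: 41 / 3.205 = 13 ng/mL.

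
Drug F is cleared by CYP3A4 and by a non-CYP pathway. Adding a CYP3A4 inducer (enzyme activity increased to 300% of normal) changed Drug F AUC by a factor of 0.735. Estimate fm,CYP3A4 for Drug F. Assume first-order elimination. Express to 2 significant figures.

0.18

CL'/CL = 1 / 0.735 = 1.361
3·fm + (1 − fm) = 1.361
fm = (1.361 − 1) / (3 − 1) = 0.18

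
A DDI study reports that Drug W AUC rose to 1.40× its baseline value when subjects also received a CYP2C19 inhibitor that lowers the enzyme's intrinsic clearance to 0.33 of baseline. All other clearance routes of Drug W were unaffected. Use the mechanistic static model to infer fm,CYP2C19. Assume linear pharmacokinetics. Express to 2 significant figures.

0.43

Call the CYP2C19 fraction fm. After the interaction, CL_new/CL_old = fm × 0.33 + (1 − fm).
AUC ratio = 1 / (new CL fraction), so new CL fraction = 1 / 1.40 = 0.7143.
fm × 0.33 + 1 − fm = 0.7143  ⇒  fm × (0.33 − 1) = −0.2857  ⇒  fm = 0.43.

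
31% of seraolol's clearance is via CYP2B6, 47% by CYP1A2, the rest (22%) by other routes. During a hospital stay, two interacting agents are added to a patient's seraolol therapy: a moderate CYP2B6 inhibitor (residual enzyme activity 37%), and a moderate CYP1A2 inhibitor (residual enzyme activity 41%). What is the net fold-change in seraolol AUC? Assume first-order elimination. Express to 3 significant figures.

The CYP2B6 pathway (31% of clearance) is reduced to 0.37× activity: 0.31 × 0.37 = 0.1147.
The CYP1A2 pathway (47% of clearance) is reduced to 0.41× activity: 0.47 × 0.41 = 0.1927.
Non-CYP routes (22%) are unchanged.
CL_new/CL_old = 0.1147 + 0.1927 + 0.22 = 0.5274.
Because AUC varies inversely with clearance, the combined effect is 1 / 0.5274 = 1.90.

1.90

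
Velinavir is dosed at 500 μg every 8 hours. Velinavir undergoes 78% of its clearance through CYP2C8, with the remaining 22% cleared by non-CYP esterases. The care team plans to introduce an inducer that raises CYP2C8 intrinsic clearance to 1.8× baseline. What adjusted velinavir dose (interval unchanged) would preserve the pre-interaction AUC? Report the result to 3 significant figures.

812 μg

The CYP2C8 pathway (78% of clearance) increases to 1.8× activity: 0.78 × 1.8 = 1.404.
Non-CYP routes (22%) are unchanged.
New clearance relative to baseline: 1.404 + 0.22 = 1.624.
Exposure is unchanged when dose changes in proportion to clearance. New dose = 500 μg × 1.624 = 812 μg.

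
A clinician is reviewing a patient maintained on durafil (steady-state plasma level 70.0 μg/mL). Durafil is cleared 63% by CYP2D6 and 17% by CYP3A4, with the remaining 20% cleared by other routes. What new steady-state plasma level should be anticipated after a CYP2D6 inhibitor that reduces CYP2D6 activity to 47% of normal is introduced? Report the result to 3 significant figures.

CYP2D6: 0.63 × 0.47 = 0.2961
CYP3A4: 0.17 (unchanged)
Other: 0.2 (unchanged)
New clearance relative to baseline: 0.2961 + 0.17 + 0.2 = 0.6661.
Steady-state plasma level ∝ 1/CL, so new value = 70.0 / 0.6661 = 105 μg/mL.

105 μg/mL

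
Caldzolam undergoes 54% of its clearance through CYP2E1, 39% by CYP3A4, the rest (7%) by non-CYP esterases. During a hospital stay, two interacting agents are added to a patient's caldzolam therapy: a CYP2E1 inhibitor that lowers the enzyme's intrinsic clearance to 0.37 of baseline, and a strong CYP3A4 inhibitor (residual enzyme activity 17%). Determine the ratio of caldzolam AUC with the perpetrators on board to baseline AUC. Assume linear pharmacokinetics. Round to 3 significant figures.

The CYP2E1 pathway (54% of clearance) drops to 0.37× activity: 0.54 × 0.37 = 0.1998.
The CYP3A4 pathway (39% of clearance) falls to 0.17× activity: 0.39 × 0.17 = 0.0663.
The remaining 7% of clearance is unaffected.
CL_new/CL_old = 0.1998 + 0.0663 + 0.07 = 0.3361.
Net AUC ratio = 1 / 0.3361 = 2.98.

2.98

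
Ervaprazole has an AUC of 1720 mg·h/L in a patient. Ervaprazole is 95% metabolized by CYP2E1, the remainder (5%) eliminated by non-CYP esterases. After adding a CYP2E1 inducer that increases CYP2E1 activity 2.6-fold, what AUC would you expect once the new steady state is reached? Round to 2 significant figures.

6.8 × 10² mg·h/L

CYP2E1: 0.95 × 2.6 = 2.47
Other: 0.05 (unchanged)
CL_new/CL_old = 2.47 + 0.05 = 2.52.
New AUC = baseline ÷ relative clearance = 1720 / 2.52 = 6.8 × 10² mg·h/L.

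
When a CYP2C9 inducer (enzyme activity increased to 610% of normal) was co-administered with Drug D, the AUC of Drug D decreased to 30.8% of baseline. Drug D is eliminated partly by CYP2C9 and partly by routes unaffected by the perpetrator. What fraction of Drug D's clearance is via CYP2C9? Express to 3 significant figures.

Call the CYP2C9 fraction fm. After the interaction, CL_new/CL_old = fm × 6.1 + (1 − fm).
AUC ratio = 1 / (new CL fraction), so new CL fraction = 1 / 0.308 = 3.247.
fm × 6.1 + 1 − fm = 3.247  ⇒  fm × (6.1 − 1) = 2.247  ⇒  fm = 0.441.

0.441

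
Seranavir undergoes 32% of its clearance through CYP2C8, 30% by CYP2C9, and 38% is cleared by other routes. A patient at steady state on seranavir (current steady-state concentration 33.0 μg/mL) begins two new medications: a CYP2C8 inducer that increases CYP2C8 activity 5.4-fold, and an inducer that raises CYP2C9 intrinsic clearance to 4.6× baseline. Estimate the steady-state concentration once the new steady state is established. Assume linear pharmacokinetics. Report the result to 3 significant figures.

The CYP2C8 pathway (32% of clearance) increases to 5.4× activity: 0.32 × 5.4 = 1.728.
The CYP2C9 pathway (30% of clearance) is boosted to 4.6× activity: 0.3 × 4.6 = 1.38.
The remaining 38% of clearance is unaffected.
New clearance relative to baseline: 1.728 + 1.38 + 0.38 = 3.488.
Dividing the baseline by the relative clearance: 33.0 / 3.488 = 9.46 μg/mL.

9.46 μg/mL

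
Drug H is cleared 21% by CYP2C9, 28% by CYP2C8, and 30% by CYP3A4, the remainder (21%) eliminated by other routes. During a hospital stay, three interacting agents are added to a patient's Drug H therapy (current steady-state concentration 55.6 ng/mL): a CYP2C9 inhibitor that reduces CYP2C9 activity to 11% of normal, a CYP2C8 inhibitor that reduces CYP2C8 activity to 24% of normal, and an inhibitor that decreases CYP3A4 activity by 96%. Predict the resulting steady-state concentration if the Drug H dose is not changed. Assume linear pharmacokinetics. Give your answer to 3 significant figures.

The CYP2C9 pathway (21% of clearance) drops to 0.11× activity: 0.21 × 0.11 = 0.0231.
The CYP2C8 pathway (28% of clearance) is reduced to 0.24× activity: 0.28 × 0.24 = 0.0672.
The CYP3A4 pathway (30% of clearance) is reduced to 0.04× activity: 0.3 × 0.04 = 0.012.
The remaining 21% of clearance is unaffected.
CL_new/CL_old = 0.0231 + 0.0672 + 0.012 + 0.21 = 0.3123.
Steady-state concentration ∝ 1/CL: new value = 55.6 / 0.3123 = 178 ng/mL.

178 ng/mL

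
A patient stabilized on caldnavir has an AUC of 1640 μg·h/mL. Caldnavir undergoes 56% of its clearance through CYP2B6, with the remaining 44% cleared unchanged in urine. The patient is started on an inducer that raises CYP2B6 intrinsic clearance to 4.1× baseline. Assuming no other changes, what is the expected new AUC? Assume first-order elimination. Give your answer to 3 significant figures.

599 μg·h/mL

The CYP2B6 pathway (56% of clearance) rises to 4.1× activity: 0.56 × 4.1 = 2.296.
Non-CYP routes (44%) are unchanged.
Relative clearance = 2.296 + 0.44 = 2.736.
With dosing unchanged, AUC scales as 1/CL: 1640 / 2.736 = 599 μg·h/mL.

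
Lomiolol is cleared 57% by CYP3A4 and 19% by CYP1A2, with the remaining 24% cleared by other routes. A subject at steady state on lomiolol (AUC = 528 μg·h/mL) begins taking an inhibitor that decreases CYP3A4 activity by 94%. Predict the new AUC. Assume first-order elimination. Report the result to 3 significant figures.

CYP3A4: 0.57 × 0.06 = 0.0342
CYP1A2: 0.19 (unchanged)
Other: 0.24 (unchanged)
CL_new/CL_old = 0.0342 + 0.19 + 0.24 = 0.4642.
With dosing unchanged, AUC scales as 1/CL: 528 / 0.4642 = 1.14 × 10³ μg·h/mL.

1.14 × 10³ μg·h/mL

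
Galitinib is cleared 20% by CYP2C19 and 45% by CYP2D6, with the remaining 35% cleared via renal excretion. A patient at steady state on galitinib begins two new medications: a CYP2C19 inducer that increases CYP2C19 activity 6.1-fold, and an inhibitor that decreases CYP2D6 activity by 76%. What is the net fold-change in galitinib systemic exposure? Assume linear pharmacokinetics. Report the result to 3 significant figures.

0.596

CYP2C19: 0.2 × 6.1 = 1.22
CYP2D6: 0.45 × 0.24 = 0.108
Other: 0.35 (unchanged)
Relative clearance = 1.22 + 0.108 + 0.35 = 1.678.
Net systemic exposure ratio = 1 / 1.678 = 0.596.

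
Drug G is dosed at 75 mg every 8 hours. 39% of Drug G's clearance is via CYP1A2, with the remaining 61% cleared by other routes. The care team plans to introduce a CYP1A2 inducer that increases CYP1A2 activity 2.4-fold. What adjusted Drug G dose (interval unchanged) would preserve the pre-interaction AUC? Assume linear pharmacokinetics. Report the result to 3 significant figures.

The CYP1A2 pathway (39% of clearance) increases to 2.4× activity: 0.39 × 2.4 = 0.936.
Non-CYP routes (61%) are unchanged.
Relative clearance = 0.936 + 0.61 = 1.546.
To maintain the same steady-state level, dose must scale with clearance: new dose = 75 × 1.546 = 116 mg.

116 mg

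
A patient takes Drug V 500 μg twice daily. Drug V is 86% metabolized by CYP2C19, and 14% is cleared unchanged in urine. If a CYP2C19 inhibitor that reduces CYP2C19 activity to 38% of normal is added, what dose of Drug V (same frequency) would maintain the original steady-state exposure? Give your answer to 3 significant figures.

The CYP2C19 pathway (86% of clearance) falls to 0.38× activity: 0.86 × 0.38 = 0.3268.
Non-CYP routes (14%) are unchanged.
Relative clearance = 0.3268 + 0.14 = 0.4668.
Css,avg = (dose rate)/CL, so holding Css fixed requires dose ∝ CL: 500 × 0.4668 = 233 μg.

233 μg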